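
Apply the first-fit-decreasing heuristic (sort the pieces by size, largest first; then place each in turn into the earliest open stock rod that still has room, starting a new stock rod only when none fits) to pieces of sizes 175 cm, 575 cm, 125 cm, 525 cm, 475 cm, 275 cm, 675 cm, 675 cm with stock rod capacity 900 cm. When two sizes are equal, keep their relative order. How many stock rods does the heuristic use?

Sorted descending: 675, 675, 575, 525, 475, 275, 175, 125.
  675 → stock rod 1 (new)  [load 675/900]
  675 → stock rod 2 (new)  [load 675/900]
  575 → stock rod 3 (new)  [load 575/900]
  525 → stock rod 4 (new)  [load 525/900]
  475 → stock rod 5 (new)  [load 475/900]
  275 → stock rod 3  [load 850/900]
  175 → stock rod 1  [load 850/900]
  125 → stock rod 2  [load 800/900]
5 stock rods opened.

5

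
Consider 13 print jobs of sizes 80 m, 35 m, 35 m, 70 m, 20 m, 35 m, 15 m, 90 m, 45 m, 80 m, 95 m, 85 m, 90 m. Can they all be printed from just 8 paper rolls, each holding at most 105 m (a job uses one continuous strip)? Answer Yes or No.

No

Total = 775 m; ⌈775/105⌉ = 8.
The bound of 8 does not rule out 8, but exhaustive search shows no assignment into 8 paper rolls of capacity 105 m exists — the minimum is 9.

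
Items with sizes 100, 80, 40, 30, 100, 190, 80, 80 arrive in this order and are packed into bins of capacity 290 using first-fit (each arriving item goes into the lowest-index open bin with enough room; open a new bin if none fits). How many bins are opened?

  100 → bin 1 (new)  [load 100/290]
  80 → bin 1  [load 180/290]
  40 → bin 1  [load 220/290]
  30 → bin 1  [load 250/290]
  100 → bin 2 (new)  [load 100/290]
  190 → bin 2  [load 290/290]
  80 → bin 3 (new)  [load 80/290]
  80 → bin 3  [load 160/290]
3 bins opened.

3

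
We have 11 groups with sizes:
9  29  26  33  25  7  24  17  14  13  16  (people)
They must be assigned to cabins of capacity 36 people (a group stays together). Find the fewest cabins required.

Total = 33 + 29 + 26 + 25 + 24 + 17 + 16 + 14 + 13 + 9 + 7 = 213 people.
Lower bound: ⌈213/36⌉ = 6 cabins.
A packing using 7 cabins:
  cabin 1: 33 = 33
  cabin 2: 29 + 7 = 36
  cabin 3: 26 + 9 = 35
  cabin 4: 25 = 25
  cabin 5: 24 = 24
  cabin 6: 17 + 16 = 33
  cabin 7: 14 + 13 = 27
No arrangement into 6 cabins stays within capacity, so 7 is optimal.

7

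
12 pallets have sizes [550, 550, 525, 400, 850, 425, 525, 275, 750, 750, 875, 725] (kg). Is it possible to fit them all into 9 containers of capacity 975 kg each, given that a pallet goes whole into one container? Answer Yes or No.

Yes

A valid assignment using 9 containers:
  container 1: 875 = 875
  container 2: 850 = 850
  container 3: 750 = 750
  container 4: 750 = 750
  container 5: 725 = 725
  container 6: 550 + 425 = 975
  container 7: 550 + 400 = 950
  container 8: 525 + 275 = 800
  container 9: 525 = 525
Every load is within 975 kg, so 9 containers suffice.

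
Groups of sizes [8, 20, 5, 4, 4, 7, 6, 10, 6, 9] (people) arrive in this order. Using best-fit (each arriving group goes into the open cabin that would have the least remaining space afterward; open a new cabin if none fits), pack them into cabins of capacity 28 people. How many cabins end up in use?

3

  8 → cabin 1 (new)  [load 8/28]
  20 → cabin 1  [load 28/28]
  5 → cabin 2 (new)  [load 5/28]
  4 → cabin 2  [load 9/28]
  4 → cabin 2  [load 13/28]
  7 → cabin 2  [load 20/28]
  6 → cabin 2  [load 26/28]
  10 → cabin 3 (new)  [load 10/28]
  6 → cabin 3  [load 16/28]
  9 → cabin 3  [load 25/28]
3 cabins opened.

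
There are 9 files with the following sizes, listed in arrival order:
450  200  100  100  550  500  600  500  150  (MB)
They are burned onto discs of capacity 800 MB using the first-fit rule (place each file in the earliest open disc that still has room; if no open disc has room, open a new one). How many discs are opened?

5

  450 → disc 1 (new)  [load 450/800]
  200 → disc 1  [load 650/800]
  100 → disc 1  [load 750/800]
  100 → disc 2 (new)  [load 100/800]
  550 → disc 2  [load 650/800]
  500 → disc 3 (new)  [load 500/800]
  600 → disc 4 (new)  [load 600/800]
  500 → disc 5 (new)  [load 500/800]
  150 → disc 2  [load 800/800]
5 discs opened.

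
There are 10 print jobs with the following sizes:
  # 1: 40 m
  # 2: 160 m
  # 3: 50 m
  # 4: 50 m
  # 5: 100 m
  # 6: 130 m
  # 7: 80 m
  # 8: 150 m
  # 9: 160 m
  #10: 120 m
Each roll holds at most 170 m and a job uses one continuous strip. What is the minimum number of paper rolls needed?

7

Total = 160 + 160 + 150 + 130 + 120 + 100 + 80 + 50 + 50 + 40 = 1040 m.
Lower bound: ⌈1040/170⌉ = 7 paper rolls.
A packing using 7 paper rolls:
  roll 1: 160 = 160
  roll 2: 160 = 160
  roll 3: 150 = 150
  roll 4: 130 + 40 = 170
  roll 5: 120 + 50 = 170
  roll 6: 100 + 50 = 150
  roll 7: 80 = 80
This matches the lower bound, so 7 is optimal.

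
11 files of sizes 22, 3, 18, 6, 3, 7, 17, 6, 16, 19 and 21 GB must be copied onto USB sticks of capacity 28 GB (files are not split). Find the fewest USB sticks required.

6

Total = 22 + 21 + 19 + 18 + 17 + 16 + 7 + 6 + 6 + 3 + 3 = 138 GB.
Lower bound: ⌈138/28⌉ = 5 USB sticks.
Also, 6 files each exceed 14 GB, and no two of those can share a USB stick, so at least 6 USB sticks are needed.
A packing using 6 USB sticks:
  USB stick 1: 22 + 6 = 28
  USB stick 2: 21 + 7 = 28
  USB stick 3: 19 + 6 + 3 = 28
  USB stick 4: 18 + 3 = 21
  USB stick 5: 17 = 17
  USB stick 6: 16 = 16
This matches the lower bound, so 6 is optimal.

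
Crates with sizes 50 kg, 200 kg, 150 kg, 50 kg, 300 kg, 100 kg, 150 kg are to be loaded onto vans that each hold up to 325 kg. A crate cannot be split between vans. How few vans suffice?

4

Total = 300 + 200 + 150 + 150 + 100 + 50 + 50 = 1000 kg.
Lower bound: ⌈1000/325⌉ = 4 vans.
A packing using 4 vans:
  van 1: 300 = 300
  van 2: 200 + 100 = 300
  van 3: 150 + 150 = 300
  van 4: 50 + 50 = 100
This matches the lower bound, so 4 is optimal.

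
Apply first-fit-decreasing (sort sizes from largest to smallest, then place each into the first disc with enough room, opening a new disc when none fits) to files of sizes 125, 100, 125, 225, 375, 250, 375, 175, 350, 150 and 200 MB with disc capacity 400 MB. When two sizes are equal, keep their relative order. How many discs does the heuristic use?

Sorted descending: 375, 375, 350, 250, 225, 200, 175, 150, 125, 125, 100.
  375 → disc 1 (new)  [load 375/400]
  375 → disc 2 (new)  [load 375/400]
  350 → disc 3 (new)  [load 350/400]
  250 → disc 4 (new)  [load 250/400]
  225 → disc 5 (new)  [load 225/400]
  200 → disc 6 (new)  [load 200/400]
  175 → disc 5  [load 400/400]
  150 → disc 4  [load 400/400]
  125 → disc 6  [load 325/400]
  125 → disc 7 (new)  [load 125/400]
  100 → disc 7  [load 225/400]
7 discs opened.

7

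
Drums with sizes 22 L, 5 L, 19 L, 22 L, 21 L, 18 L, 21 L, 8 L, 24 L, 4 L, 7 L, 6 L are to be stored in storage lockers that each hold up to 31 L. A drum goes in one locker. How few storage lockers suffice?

Total = 24 + 22 + 22 + 21 + 21 + 19 + 18 + 8 + 7 + 6 + 5 + 4 = 177 L.
Lower bound: ⌈177/31⌉ = 6 storage lockers.
Also, 7 drums each exceed 31/2 L, and no two of those can share a locker, so at least 7 storage lockers are needed.
A packing using 7 storage lockers:
  locker 1: 24 + 7 = 31
  locker 2: 22 + 8 = 30
  locker 3: 22 + 6 = 28
  locker 4: 21 + 5 + 4 = 30
  locker 5: 21 = 21
  locker 6: 19 = 19
  locker 7: 18 = 18
This matches the lower bound, so 7 is optimal.

7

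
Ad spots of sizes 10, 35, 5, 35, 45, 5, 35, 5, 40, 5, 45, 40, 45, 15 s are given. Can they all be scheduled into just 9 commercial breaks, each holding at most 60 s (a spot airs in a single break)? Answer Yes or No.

A valid assignment using 8 commercial breaks:
  break 1: 45 + 15 = 60
  break 2: 45 + 10 + 5 = 60
  break 3: 45 + 5 + 5 + 5 = 60
  break 4: 40 = 40
  break 5: 40 = 40
  break 6: 35 = 35
  break 7: 35 = 35
  break 8: 35 = 35
That uses only 8 ≤ 9, so 9 commercial breaks are enough.

Yes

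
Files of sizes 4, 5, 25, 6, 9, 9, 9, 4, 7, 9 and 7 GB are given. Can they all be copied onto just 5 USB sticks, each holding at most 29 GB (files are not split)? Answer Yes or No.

A valid assignment using 4 USB sticks:
  USB stick 1: 25 + 4 = 29
  USB stick 2: 9 + 9 + 9 = 27
  USB stick 3: 9 + 7 + 7 + 6 = 29
  USB stick 4: 5 + 4 = 9
That uses only 4 ≤ 5, so 5 USB sticks are enough.

Yes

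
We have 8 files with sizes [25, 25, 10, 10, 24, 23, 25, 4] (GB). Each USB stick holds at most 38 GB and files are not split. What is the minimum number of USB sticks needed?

5

Total = 25 + 25 + 25 + 24 + 23 + 10 + 10 + 4 = 146 GB.
Lower bound: ⌈146/38⌉ = 4 USB sticks.
Also, 5 files each exceed 19 GB, and no two of those can share a USB stick, so at least 5 USB sticks are needed.
A packing using 5 USB sticks:
  USB stick 1: 25 + 10 = 35
  USB stick 2: 25 + 10 = 35
  USB stick 3: 25 + 4 = 29
  USB stick 4: 24 = 24
  USB stick 5: 23 = 23
This matches the lower bound, so 5 is optimal.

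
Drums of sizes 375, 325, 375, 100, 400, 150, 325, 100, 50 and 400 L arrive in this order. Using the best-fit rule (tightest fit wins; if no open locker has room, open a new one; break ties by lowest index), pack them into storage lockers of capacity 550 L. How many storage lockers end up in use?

  375 → locker 1 (new)  [load 375/550]
  325 → locker 2 (new)  [load 325/550]
  375 → locker 3 (new)  [load 375/550]
  100 → locker 1  [load 475/550]
  400 → locker 4 (new)  [load 400/550]
  150 → locker 4  [load 550/550]
  325 → locker 5 (new)  [load 325/550]
  100 → locker 3  [load 475/550]
  50 → locker 1  [load 525/550]
  400 → locker 6 (new)  [load 400/550]
6 storage lockers opened.

6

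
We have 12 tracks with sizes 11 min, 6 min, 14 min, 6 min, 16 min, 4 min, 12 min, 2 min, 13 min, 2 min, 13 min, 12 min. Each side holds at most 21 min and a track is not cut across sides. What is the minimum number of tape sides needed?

Total = 16 + 14 + 13 + 13 + 12 + 12 + 11 + 6 + 6 + 4 + 2 + 2 = 111 min.
Lower bound: ⌈111/21⌉ = 6 tape sides.
Also, 7 tracks each exceed 21/2 min, and no two of those can share a side, so at least 7 tape sides are needed.
A packing using 7 tape sides:
  side 1: 16 + 4 = 20
  side 2: 14 + 6 = 20
  side 3: 13 + 6 + 2 = 21
  side 4: 13 + 2 = 15
  side 5: 12 = 12
  side 6: 12 = 12
  side 7: 11 = 11
This matches the lower bound, so 7 is optimal.

7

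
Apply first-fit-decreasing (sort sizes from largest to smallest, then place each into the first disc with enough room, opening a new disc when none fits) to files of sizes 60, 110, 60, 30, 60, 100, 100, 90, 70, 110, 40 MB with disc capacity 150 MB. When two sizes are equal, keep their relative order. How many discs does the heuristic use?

Sorted descending: 110, 110, 100, 100, 90, 70, 60, 60, 60, 40, 30.
  110 → disc 1 (new)  [load 110/150]
  110 → disc 2 (new)  [load 110/150]
  100 → disc 3 (new)  [load 100/150]
  100 → disc 4 (new)  [load 100/150]
  90 → disc 5 (new)  [load 90/150]
  70 → disc 6 (new)  [load 70/150]
  60 → disc 5  [load 150/150]
  60 → disc 6  [load 130/150]
  60 → disc 7 (new)  [load 60/150]
  40 → disc 1  [load 150/150]
  30 → disc 2  [load 140/150]
7 discs opened.

7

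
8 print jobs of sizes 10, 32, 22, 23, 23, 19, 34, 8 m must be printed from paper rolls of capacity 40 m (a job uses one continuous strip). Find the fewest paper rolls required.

6

Total = 34 + 32 + 23 + 23 + 22 + 19 + 10 + 8 = 171 m.
Lower bound: ⌈171/40⌉ = 5 paper rolls.
A packing using 6 paper rolls:
  roll 1: 34 = 34
  roll 2: 32 + 8 = 40
  roll 3: 23 + 10 = 33
  roll 4: 23 = 23
  roll 5: 22 = 22
  roll 6: 19 = 19
No arrangement into 5 paper rolls stays within capacity, so 6 is optimal.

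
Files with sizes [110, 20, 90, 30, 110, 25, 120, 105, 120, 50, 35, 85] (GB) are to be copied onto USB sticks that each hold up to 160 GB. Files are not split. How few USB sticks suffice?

Total = 120 + 120 + 110 + 110 + 105 + 90 + 85 + 50 + 35 + 30 + 25 + 20 = 900 GB.
Lower bound: ⌈900/160⌉ = 6 USB sticks.
Also, 7 files each exceed 80 GB, and no two of those can share a USB stick, so at least 7 USB sticks are needed.
A packing using 7 USB sticks:
  USB stick 1: 120 + 35 = 155
  USB stick 2: 120 + 30 = 150
  USB stick 3: 110 + 50 = 160
  USB stick 4: 110 + 25 + 20 = 155
  USB stick 5: 105 = 105
  USB stick 6: 90 = 90
  USB stick 7: 85 = 85
This matches the lower bound, so 7 is optimal.

7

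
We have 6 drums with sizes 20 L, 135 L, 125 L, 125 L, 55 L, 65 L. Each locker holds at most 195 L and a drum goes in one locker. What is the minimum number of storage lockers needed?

Total = 135 + 125 + 125 + 65 + 55 + 20 = 525 L.
Lower bound: ⌈525/195⌉ = 3 storage lockers.
A packing using 3 storage lockers:
  locker 1: 135 + 55 = 190
  locker 2: 125 + 65 = 190
  locker 3: 125 + 20 = 145
This matches the lower bound, so 3 is optimal.

3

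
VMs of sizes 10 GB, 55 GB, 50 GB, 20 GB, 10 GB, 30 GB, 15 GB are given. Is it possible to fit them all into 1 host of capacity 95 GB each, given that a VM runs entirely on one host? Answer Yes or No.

No

Total = 190 GB; ⌈190/95⌉ = 2.
At least 2 hosts are required, but only 1 is allowed.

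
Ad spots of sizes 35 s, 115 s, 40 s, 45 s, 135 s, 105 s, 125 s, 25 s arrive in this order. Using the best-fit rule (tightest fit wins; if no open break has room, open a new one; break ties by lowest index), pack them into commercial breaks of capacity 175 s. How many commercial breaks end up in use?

  35 → break 1 (new)  [load 35/175]
  115 → break 1  [load 150/175]
  40 → break 2 (new)  [load 40/175]
  45 → break 2  [load 85/175]
  135 → break 3 (new)  [load 135/175]
  105 → break 4 (new)  [load 105/175]
  125 → break 5 (new)  [load 125/175]
  25 → break 1  [load 175/175]
5 commercial breaks opened.

5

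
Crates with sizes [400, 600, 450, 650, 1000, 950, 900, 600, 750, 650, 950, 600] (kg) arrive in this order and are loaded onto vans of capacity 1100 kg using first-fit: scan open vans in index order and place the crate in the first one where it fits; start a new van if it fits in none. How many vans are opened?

  400 → van 1 (new)  [load 400/1100]
  600 → van 1  [load 1000/1100]
  450 → van 2 (new)  [load 450/1100]
  650 → van 2  [load 1100/1100]
  1000 → van 3 (new)  [load 1000/1100]
  950 → van 4 (new)  [load 950/1100]
  900 → van 5 (new)  [load 900/1100]
  600 → van 6 (new)  [load 600/1100]
  750 → van 7 (new)  [load 750/1100]
  650 → van 8 (new)  [load 650/1100]
  950 → van 9 (new)  [load 950/1100]
  600 → van 10 (new)  [load 600/1100]
10 vans opened.

10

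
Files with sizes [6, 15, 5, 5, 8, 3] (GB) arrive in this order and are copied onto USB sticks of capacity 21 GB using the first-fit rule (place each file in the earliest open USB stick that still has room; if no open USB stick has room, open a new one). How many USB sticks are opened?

  6 → USB stick 1 (new)  [load 6/21]
  15 → USB stick 1  [load 21/21]
  5 → USB stick 2 (new)  [load 5/21]
  5 → USB stick 2  [load 10/21]
  8 → USB stick 2  [load 18/21]
  3 → USB stick 2  [load 21/21]
2 USB sticks opened.

2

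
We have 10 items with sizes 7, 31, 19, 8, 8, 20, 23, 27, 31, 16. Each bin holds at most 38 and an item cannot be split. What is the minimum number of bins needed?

6

Total = 31 + 31 + 27 + 23 + 20 + 19 + 16 + 8 + 8 + 7 = 190.
Lower bound: ⌈190/38⌉ = 5 bins.
A packing using 6 bins:
  bin 1: 31 + 7 = 38
  bin 2: 31 = 31
  bin 3: 27 + 8 = 35
  bin 4: 23 + 8 = 31
  bin 5: 20 + 16 = 36
  bin 6: 19 = 19
No arrangement into 5 bins stays within capacity, so 6 is optimal.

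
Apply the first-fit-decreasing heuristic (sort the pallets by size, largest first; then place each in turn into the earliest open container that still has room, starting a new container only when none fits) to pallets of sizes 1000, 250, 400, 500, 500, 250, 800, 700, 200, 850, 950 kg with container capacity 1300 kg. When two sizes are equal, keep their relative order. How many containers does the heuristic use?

6

Sorted descending: 1000, 950, 850, 800, 700, 500, 500, 400, 250, 250, 200.
  1000 → container 1 (new)  [load 1000/1300]
  950 → container 2 (new)  [load 950/1300]
  850 → container 3 (new)  [load 850/1300]
  800 → container 4 (new)  [load 800/1300]
  700 → container 5 (new)  [load 700/1300]
  500 → container 4  [load 1300/1300]
  500 → container 5  [load 1200/1300]
  400 → container 3  [load 1250/1300]
  250 → container 1  [load 1250/1300]
  250 → container 2  [load 1200/1300]
  200 → container 6 (new)  [load 200/1300]
6 containers opened.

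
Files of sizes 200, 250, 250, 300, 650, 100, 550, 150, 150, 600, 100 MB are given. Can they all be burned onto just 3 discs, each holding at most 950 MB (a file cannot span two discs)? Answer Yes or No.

Total = 3300 MB; ⌈3300/950⌉ = 4.
At least 4 discs are required, but only 3 are allowed.

No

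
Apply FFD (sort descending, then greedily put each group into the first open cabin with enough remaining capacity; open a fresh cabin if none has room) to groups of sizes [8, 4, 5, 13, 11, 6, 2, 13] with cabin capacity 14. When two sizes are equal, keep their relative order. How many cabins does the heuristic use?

5

Sorted descending: 13, 13, 11, 8, 6, 5, 4, 2.
  13 → cabin 1 (new)  [load 13/14]
  13 → cabin 2 (new)  [load 13/14]
  11 → cabin 3 (new)  [load 11/14]
  8 → cabin 4 (new)  [load 8/14]
  6 → cabin 4  [load 14/14]
  5 → cabin 5 (new)  [load 5/14]
  4 → cabin 5  [load 9/14]
  2 → cabin 3  [load 13/14]
5 cabins opened.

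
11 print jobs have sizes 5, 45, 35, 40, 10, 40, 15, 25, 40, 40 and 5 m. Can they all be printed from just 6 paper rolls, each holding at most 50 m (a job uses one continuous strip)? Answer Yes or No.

No

Total = 300 m; ⌈300/50⌉ = 6.
The bound of 6 does not rule out 6, but exhaustive search shows no assignment into 6 paper rolls of capacity 50 m exists — the minimum is 7.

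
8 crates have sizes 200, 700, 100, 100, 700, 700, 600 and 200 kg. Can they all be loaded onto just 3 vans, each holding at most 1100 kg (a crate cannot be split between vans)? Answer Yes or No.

No

Total = 3300 kg; ⌈3300/1100⌉ = 3.
4 crates each exceed half the capacity and cannot share a van, forcing at least 4 vans.
At least 4 vans are required, but only 3 are allowed.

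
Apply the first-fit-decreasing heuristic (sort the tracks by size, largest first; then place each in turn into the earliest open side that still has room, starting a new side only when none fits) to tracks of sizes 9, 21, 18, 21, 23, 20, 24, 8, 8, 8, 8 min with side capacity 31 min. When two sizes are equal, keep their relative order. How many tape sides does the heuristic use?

6

Sorted descending: 24, 23, 21, 21, 20, 18, 9, 8, 8, 8, 8.
  24 → side 1 (new)  [load 24/31]
  23 → side 2 (new)  [load 23/31]
  21 → side 3 (new)  [load 21/31]
  21 → side 4 (new)  [load 21/31]
  20 → side 5 (new)  [load 20/31]
  18 → side 6 (new)  [load 18/31]
  9 → side 3  [load 30/31]
  8 → side 2  [load 31/31]
  8 → side 4  [load 29/31]
  8 → side 5  [load 28/31]
  8 → side 6  [load 26/31]
6 tape sides opened.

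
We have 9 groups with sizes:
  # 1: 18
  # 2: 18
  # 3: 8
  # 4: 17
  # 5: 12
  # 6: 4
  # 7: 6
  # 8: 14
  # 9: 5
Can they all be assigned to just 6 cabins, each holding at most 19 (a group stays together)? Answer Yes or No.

Yes

A valid assignment using 6 cabins:
  cabin 1: 18 = 18
  cabin 2: 18 = 18
  cabin 3: 17 = 17
  cabin 4: 14 + 5 = 19
  cabin 5: 12 + 6 = 18
  cabin 6: 8 + 4 = 12
Every load is within 19, so 6 cabins suffice.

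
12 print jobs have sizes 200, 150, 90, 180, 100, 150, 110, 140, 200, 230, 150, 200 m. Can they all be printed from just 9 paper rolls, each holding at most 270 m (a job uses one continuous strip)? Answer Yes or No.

Yes

A valid assignment using 9 paper rolls:
  roll 1: 230 = 230
  roll 2: 200 = 200
  roll 3: 200 = 200
  roll 4: 200 = 200
  roll 5: 180 + 90 = 270
  roll 6: 150 + 110 = 260
  roll 7: 150 + 100 = 250
  roll 8: 150 = 150
  roll 9: 140 = 140
Every load is within 270 m, so 9 paper rolls suffice.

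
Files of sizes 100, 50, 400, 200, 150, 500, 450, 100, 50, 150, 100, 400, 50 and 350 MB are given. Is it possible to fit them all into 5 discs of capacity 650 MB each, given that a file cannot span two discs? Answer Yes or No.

Yes

A valid assignment using 5 discs:
  disc 1: 500 + 150 = 650
  disc 2: 450 + 200 = 650
  disc 3: 400 + 150 + 100 = 650
  disc 4: 400 + 100 + 100 + 50 = 650
  disc 5: 350 + 50 + 50 = 450
Every load is within 650 MB, so 5 discs suffice.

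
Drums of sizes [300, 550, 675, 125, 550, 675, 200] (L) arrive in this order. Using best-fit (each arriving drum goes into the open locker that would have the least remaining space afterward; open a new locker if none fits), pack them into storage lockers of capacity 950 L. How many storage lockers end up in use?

4

  300 → locker 1 (new)  [load 300/950]
  550 → locker 1  [load 850/950]
  675 → locker 2 (new)  [load 675/950]
  125 → locker 2  [load 800/950]
  550 → locker 3 (new)  [load 550/950]
  675 → locker 4 (new)  [load 675/950]
  200 → locker 4  [load 875/950]
4 storage lockers opened.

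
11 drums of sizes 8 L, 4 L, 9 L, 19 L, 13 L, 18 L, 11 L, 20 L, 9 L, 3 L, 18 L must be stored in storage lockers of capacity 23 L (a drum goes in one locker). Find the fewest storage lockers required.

7

Total = 20 + 19 + 18 + 18 + 13 + 11 + 9 + 9 + 8 + 4 + 3 = 132 L.
Lower bound: ⌈132/23⌉ = 6 storage lockers.
A packing using 7 storage lockers:
  locker 1: 20 + 3 = 23
  locker 2: 19 + 4 = 23
  locker 3: 18 = 18
  locker 4: 18 = 18
  locker 5: 13 + 9 = 22
  locker 6: 11 + 9 = 20
  locker 7: 8 = 8
No arrangement into 6 storage lockers stays within capacity, so 7 is optimal.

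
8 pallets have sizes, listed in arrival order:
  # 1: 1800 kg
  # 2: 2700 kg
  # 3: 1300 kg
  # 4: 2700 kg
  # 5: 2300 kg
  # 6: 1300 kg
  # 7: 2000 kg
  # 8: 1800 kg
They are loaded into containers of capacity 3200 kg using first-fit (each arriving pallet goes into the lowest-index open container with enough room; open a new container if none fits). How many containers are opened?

6

  1800 → container 1 (new)  [load 1800/3200]
  2700 → container 2 (new)  [load 2700/3200]
  1300 → container 1  [load 3100/3200]
  2700 → container 3 (new)  [load 2700/3200]
  2300 → container 4 (new)  [load 2300/3200]
  1300 → container 5 (new)  [load 1300/3200]
  2000 → container 6 (new)  [load 2000/3200]
  1800 → container 5  [load 3100/3200]
6 containers opened.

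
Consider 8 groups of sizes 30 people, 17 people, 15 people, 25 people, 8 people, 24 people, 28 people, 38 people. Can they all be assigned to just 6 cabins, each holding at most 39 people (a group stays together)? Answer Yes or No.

A valid assignment using 6 cabins:
  cabin 1: 38 = 38
  cabin 2: 30 + 8 = 38
  cabin 3: 28 = 28
  cabin 4: 25 = 25
  cabin 5: 24 + 15 = 39
  cabin 6: 17 = 17
Every load is within 39 people, so 6 cabins suffice.

Yes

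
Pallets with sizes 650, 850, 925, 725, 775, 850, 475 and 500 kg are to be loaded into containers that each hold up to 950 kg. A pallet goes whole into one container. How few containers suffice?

8

Total = 925 + 850 + 850 + 775 + 725 + 650 + 500 + 475 = 5750 kg.
Lower bound: ⌈5750/950⌉ = 7 containers.
A packing using 8 containers:
  container 1: 925 = 925
  container 2: 850 = 850
  container 3: 850 = 850
  container 4: 775 = 775
  container 5: 725 = 725
  container 6: 650 = 650
  container 7: 500 = 500
  container 8: 475 = 475
No arrangement into 7 containers stays within capacity, so 8 is optimal.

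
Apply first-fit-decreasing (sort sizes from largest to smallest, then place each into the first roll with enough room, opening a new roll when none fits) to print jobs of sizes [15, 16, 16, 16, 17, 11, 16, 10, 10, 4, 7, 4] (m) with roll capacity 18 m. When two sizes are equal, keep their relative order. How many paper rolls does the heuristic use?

Sorted descending: 17, 16, 16, 16, 16, 15, 11, 10, 10, 7, 4, 4.
  17 → roll 1 (new)  [load 17/18]
  16 → roll 2 (new)  [load 16/18]
  16 → roll 3 (new)  [load 16/18]
  16 → roll 4 (new)  [load 16/18]
  16 → roll 5 (new)  [load 16/18]
  15 → roll 6 (new)  [load 15/18]
  11 → roll 7 (new)  [load 11/18]
  10 → roll 8 (new)  [load 10/18]
  10 → roll 9 (new)  [load 10/18]
  7 → roll 7  [load 18/18]
  4 → roll 8  [load 14/18]
  4 → roll 8  [load 18/18]
9 paper rolls opened.

9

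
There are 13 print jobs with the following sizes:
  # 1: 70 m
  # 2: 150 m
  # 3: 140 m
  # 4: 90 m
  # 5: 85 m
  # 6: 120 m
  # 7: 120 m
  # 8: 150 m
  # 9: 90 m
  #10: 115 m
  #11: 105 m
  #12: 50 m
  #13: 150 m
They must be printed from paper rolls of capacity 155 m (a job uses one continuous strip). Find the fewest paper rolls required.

11

Total = 150 + 150 + 150 + 140 + 120 + 120 + 115 + 105 + 90 + 90 + 85 + 70 + 50 = 1435 m.
Lower bound: ⌈1435/155⌉ = 10 paper rolls.
Also, 11 print jobs each exceed 155/2 m, and no two of those can share a roll, so at least 11 paper rolls are needed.
A packing using 11 paper rolls:
  roll 1: 150 = 150
  roll 2: 150 = 150
  roll 3: 150 = 150
  roll 4: 140 = 140
  roll 5: 120 = 120
  roll 6: 120 = 120
  roll 7: 115 = 115
  roll 8: 105 + 50 = 155
  roll 9: 90 = 90
  roll 10: 90 = 90
  roll 11: 85 + 70 = 155
This matches the lower bound, so 11 is optimal.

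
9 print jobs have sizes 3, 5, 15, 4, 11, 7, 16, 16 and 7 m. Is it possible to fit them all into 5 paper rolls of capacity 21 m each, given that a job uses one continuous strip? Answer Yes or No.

A valid assignment using 5 paper rolls:
  roll 1: 16 + 5 = 21
  roll 2: 16 + 4 = 20
  roll 3: 15 + 3 = 18
  roll 4: 11 + 7 = 18
  roll 5: 7 = 7
Every load is within 21 m, so 5 paper rolls suffice.

Yes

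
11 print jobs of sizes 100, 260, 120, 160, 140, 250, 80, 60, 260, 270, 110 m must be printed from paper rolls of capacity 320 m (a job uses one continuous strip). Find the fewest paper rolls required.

7

Total = 270 + 260 + 260 + 250 + 160 + 140 + 120 + 110 + 100 + 80 + 60 = 1810 m.
Lower bound: ⌈1810/320⌉ = 6 paper rolls.
A packing using 7 paper rolls:
  roll 1: 270 = 270
  roll 2: 260 + 60 = 320
  roll 3: 260 = 260
  roll 4: 250 = 250
  roll 5: 160 + 140 = 300
  roll 6: 120 + 110 + 80 = 310
  roll 7: 100 = 100
No arrangement into 6 paper rolls stays within capacity, so 7 is optimal.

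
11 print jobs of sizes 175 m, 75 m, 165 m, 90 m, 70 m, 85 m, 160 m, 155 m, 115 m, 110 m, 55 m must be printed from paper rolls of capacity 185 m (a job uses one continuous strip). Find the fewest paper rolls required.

Total = 175 + 165 + 160 + 155 + 115 + 110 + 90 + 85 + 75 + 70 + 55 = 1255 m.
Lower bound: ⌈1255/185⌉ = 7 paper rolls.
A packing using 8 paper rolls:
  roll 1: 175 = 175
  roll 2: 165 = 165
  roll 3: 160 = 160
  roll 4: 155 = 155
  roll 5: 115 + 70 = 185
  roll 6: 110 + 75 = 185
  roll 7: 90 + 85 = 175
  roll 8: 55 = 55
No arrangement into 7 paper rolls stays within capacity, so 8 is optimal.

8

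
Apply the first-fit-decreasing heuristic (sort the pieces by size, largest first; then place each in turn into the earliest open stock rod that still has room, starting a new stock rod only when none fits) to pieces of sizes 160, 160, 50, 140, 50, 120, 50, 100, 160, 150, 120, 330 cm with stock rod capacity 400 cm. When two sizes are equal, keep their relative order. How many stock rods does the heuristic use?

Sorted descending: 330, 160, 160, 160, 150, 140, 120, 120, 100, 50, 50, 50.
  330 → stock rod 1 (new)  [load 330/400]
  160 → stock rod 2 (new)  [load 160/400]
  160 → stock rod 2  [load 320/400]
  160 → stock rod 3 (new)  [load 160/400]
  150 → stock rod 3  [load 310/400]
  140 → stock rod 4 (new)  [load 140/400]
  120 → stock rod 4  [load 260/400]
  120 → stock rod 4  [load 380/400]
  100 → stock rod 5 (new)  [load 100/400]
  50 → stock rod 1  [load 380/400]
  50 → stock rod 2  [load 370/400]
  50 → stock rod 3  [load 360/400]
5 stock rods opened.

5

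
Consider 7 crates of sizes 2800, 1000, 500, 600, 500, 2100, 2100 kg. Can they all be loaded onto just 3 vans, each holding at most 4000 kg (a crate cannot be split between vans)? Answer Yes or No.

Yes

A valid assignment using 3 vans:
  van 1: 2800 + 1000 = 3800
  van 2: 2100 + 600 + 500 + 500 = 3700
  van 3: 2100 = 2100
Every load is within 4000 kg, so 3 vans suffice.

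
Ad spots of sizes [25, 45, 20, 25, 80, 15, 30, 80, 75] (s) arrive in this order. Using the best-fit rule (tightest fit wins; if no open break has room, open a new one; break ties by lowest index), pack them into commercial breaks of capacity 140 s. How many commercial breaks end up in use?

4

  25 → break 1 (new)  [load 25/140]
  45 → break 1  [load 70/140]
  20 → break 1  [load 90/140]
  25 → break 1  [load 115/140]
  80 → break 2 (new)  [load 80/140]
  15 → break 1  [load 130/140]
  30 → break 2  [load 110/140]
  80 → break 3 (new)  [load 80/140]
  75 → break 4 (new)  [load 75/140]
4 commercial breaks opened.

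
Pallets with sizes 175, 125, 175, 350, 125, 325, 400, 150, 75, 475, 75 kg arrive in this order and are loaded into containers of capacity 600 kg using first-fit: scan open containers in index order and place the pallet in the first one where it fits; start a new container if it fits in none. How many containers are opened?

  175 → container 1 (new)  [load 175/600]
  125 → container 1  [load 300/600]
  175 → container 1  [load 475/600]
  350 → container 2 (new)  [load 350/600]
  125 → container 1  [load 600/600]
  325 → container 3 (new)  [load 325/600]
  400 → container 4 (new)  [load 400/600]
  150 → container 2  [load 500/600]
  75 → container 2  [load 575/600]
  475 → container 5 (new)  [load 475/600]
  75 → container 3  [load 400/600]
5 containers opened.

5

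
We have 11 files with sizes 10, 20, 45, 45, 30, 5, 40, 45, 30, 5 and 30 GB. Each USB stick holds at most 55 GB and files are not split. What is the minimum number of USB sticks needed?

7

Total = 45 + 45 + 45 + 40 + 30 + 30 + 30 + 20 + 10 + 5 + 5 = 305 GB.
Lower bound: ⌈305/55⌉ = 6 USB sticks.
Also, 7 files each exceed 55/2 GB, and no two of those can share a USB stick, so at least 7 USB sticks are needed.
A packing using 7 USB sticks:
  USB stick 1: 45 + 10 = 55
  USB stick 2: 45 + 5 + 5 = 55
  USB stick 3: 45 = 45
  USB stick 4: 40 = 40
  USB stick 5: 30 + 20 = 50
  USB stick 6: 30 = 30
  USB stick 7: 30 = 30
This matches the lower bound, so 7 is optimal.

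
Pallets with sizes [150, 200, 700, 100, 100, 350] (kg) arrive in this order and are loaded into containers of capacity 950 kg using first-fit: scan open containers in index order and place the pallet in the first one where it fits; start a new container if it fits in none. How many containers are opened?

  150 → container 1 (new)  [load 150/950]
  200 → container 1  [load 350/950]
  700 → container 2 (new)  [load 700/950]
  100 → container 1  [load 450/950]
  100 → container 1  [load 550/950]
  350 → container 1  [load 900/950]
2 containers opened.

2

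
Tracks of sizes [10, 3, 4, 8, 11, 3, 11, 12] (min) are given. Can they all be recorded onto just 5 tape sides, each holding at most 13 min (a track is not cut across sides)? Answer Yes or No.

Total = 62 min; ⌈62/13⌉ = 5.
The bound of 5 does not rule out 5, but exhaustive search shows no assignment into 5 tape sides of capacity 13 min exists — the minimum is 6.

No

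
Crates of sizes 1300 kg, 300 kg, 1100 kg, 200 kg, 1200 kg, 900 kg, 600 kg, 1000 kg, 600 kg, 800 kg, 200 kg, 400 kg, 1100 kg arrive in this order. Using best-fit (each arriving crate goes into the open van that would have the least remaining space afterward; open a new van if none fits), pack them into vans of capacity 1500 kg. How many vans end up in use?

  1300 → van 1 (new)  [load 1300/1500]
  300 → van 2 (new)  [load 300/1500]
  1100 → van 2  [load 1400/1500]
  200 → van 1  [load 1500/1500]
  1200 → van 3 (new)  [load 1200/1500]
  900 → van 4 (new)  [load 900/1500]
  600 → van 4  [load 1500/1500]
  1000 → van 5 (new)  [load 1000/1500]
  600 → van 6 (new)  [load 600/1500]
  800 → van 6  [load 1400/1500]
  200 → van 3  [load 1400/1500]
  400 → van 5  [load 1400/1500]
  1100 → van 7 (new)  [load 1100/1500]
7 vans opened.

7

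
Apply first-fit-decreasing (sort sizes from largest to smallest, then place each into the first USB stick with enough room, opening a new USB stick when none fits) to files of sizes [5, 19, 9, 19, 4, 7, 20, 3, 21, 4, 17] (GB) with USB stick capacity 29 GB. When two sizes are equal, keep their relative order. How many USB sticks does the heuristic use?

Sorted descending: 21, 20, 19, 19, 17, 9, 7, 5, 4, 4, 3.
  21 → USB stick 1 (new)  [load 21/29]
  20 → USB stick 2 (new)  [load 20/29]
  19 → USB stick 3 (new)  [load 19/29]
  19 → USB stick 4 (new)  [load 19/29]
  17 → USB stick 5 (new)  [load 17/29]
  9 → USB stick 2  [load 29/29]
  7 → USB stick 1  [load 28/29]
  5 → USB stick 3  [load 24/29]
  4 → USB stick 3  [load 28/29]
  4 → USB stick 4  [load 23/29]
  3 → USB stick 4  [load 26/29]
5 USB sticks opened.

5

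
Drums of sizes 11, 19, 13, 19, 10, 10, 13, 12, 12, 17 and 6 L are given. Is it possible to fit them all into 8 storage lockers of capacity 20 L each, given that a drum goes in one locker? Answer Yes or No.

No

Total = 142 L; ⌈142/20⌉ = 8.
The bound of 8 does not rule out 8, but exhaustive search shows no assignment into 8 storage lockers of capacity 20 L exists — the minimum is 9.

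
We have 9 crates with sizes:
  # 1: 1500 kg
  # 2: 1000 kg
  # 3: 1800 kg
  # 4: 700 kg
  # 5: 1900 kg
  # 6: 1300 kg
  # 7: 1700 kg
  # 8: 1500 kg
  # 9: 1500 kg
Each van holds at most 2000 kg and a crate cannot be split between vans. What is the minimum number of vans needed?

8

Total = 1900 + 1800 + 1700 + 1500 + 1500 + 1500 + 1300 + 1000 + 700 = 12900 kg.
Lower bound: ⌈12900/2000⌉ = 7 vans.
A packing using 8 vans:
  van 1: 1900 = 1900
  van 2: 1800 = 1800
  van 3: 1700 = 1700
  van 4: 1500 = 1500
  van 5: 1500 = 1500
  van 6: 1500 = 1500
  van 7: 1300 + 700 = 2000
  van 8: 1000 = 1000
No arrangement into 7 vans stays within capacity, so 8 is optimal.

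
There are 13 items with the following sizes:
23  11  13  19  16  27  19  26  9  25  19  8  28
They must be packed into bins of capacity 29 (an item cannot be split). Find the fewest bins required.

Total = 28 + 27 + 26 + 25 + 23 + 19 + 19 + 19 + 16 + 13 + 11 + 9 + 8 = 243.
Lower bound: ⌈243/29⌉ = 9 bins.
A packing using 10 bins:
  bin 1: 28 = 28
  bin 2: 27 = 27
  bin 3: 26 = 26
  bin 4: 25 = 25
  bin 5: 23 = 23
  bin 6: 19 + 9 = 28
  bin 7: 19 + 8 = 27
  bin 8: 19 = 19
  bin 9: 16 + 13 = 29
  bin 10: 11 = 11
No arrangement into 9 bins stays within capacity, so 10 is optimal.

10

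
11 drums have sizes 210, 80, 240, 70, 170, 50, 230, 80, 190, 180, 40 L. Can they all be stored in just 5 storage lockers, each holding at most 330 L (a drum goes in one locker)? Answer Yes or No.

Total = 1540 L; ⌈1540/330⌉ = 5.
6 drums each exceed half the capacity and cannot share a locker, forcing at least 6 storage lockers.
At least 6 storage lockers are required, but only 5 are allowed.

No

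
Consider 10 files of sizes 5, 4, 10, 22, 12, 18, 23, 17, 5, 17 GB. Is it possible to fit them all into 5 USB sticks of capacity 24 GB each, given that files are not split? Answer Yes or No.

Total = 133 GB; ⌈133/24⌉ = 6.
At least 6 USB sticks are required, but only 5 are allowed.

No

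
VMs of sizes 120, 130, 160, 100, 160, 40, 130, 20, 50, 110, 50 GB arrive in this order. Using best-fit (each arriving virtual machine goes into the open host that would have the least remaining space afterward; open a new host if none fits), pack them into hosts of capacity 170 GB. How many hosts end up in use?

  120 → host 1 (new)  [load 120/170]
  130 → host 2 (new)  [load 130/170]
  160 → host 3 (new)  [load 160/170]
  100 → host 4 (new)  [load 100/170]
  160 → host 5 (new)  [load 160/170]
  40 → host 2  [load 170/170]
  130 → host 6 (new)  [load 130/170]
  20 → host 6  [load 150/170]
  50 → host 1  [load 170/170]
  110 → host 7 (new)  [load 110/170]
  50 → host 7  [load 160/170]
7 hosts opened.

7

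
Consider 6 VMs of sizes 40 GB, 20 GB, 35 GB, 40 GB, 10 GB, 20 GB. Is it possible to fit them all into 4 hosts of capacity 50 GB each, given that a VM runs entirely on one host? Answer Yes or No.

A valid assignment using 4 hosts:
  host 1: 40 + 10 = 50
  host 2: 40 = 40
  host 3: 35 = 35
  host 4: 20 + 20 = 40
Every load is within 50 GB, so 4 hosts suffice.

Yes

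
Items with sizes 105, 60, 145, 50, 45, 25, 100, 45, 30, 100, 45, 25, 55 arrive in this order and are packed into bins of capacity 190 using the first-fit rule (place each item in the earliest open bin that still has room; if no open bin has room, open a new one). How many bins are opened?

5

  105 → bin 1 (new)  [load 105/190]
  60 → bin 1  [load 165/190]
  145 → bin 2 (new)  [load 145/190]
  50 → bin 3 (new)  [load 50/190]
  45 → bin 2  [load 190/190]
  25 → bin 1  [load 190/190]
  100 → bin 3  [load 150/190]
  45 → bin 4 (new)  [load 45/190]
  30 → bin 3  [load 180/190]
  100 → bin 4  [load 145/190]
  45 → bin 4  [load 190/190]
  25 → bin 5 (new)  [load 25/190]
  55 → bin 5  [load 80/190]
5 bins opened.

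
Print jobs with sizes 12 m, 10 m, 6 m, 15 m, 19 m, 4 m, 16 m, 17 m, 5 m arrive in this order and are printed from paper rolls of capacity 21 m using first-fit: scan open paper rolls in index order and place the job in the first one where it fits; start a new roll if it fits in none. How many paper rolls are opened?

6

  12 → roll 1 (new)  [load 12/21]
  10 → roll 2 (new)  [load 10/21]
  6 → roll 1  [load 18/21]
  15 → roll 3 (new)  [load 15/21]
  19 → roll 4 (new)  [load 19/21]
  4 → roll 2  [load 14/21]
  16 → roll 5 (new)  [load 16/21]
  17 → roll 6 (new)  [load 17/21]
  5 → roll 2  [load 19/21]
6 paper rolls opened.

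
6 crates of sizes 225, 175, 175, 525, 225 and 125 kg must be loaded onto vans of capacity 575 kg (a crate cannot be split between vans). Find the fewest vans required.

Total = 525 + 225 + 225 + 175 + 175 + 125 = 1450 kg.
Lower bound: ⌈1450/575⌉ = 3 vans.
A packing using 3 vans:
  van 1: 525 = 525
  van 2: 225 + 225 + 125 = 575
  van 3: 175 + 175 = 350
This matches the lower bound, so 3 is optimal.

3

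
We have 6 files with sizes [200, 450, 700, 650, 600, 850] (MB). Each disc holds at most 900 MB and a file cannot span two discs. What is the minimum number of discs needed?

5

Total = 850 + 700 + 650 + 600 + 450 + 200 = 3450 MB.
Lower bound: ⌈3450/900⌉ = 4 discs.
A packing using 5 discs:
  disc 1: 850 = 850
  disc 2: 700 + 200 = 900
  disc 3: 650 = 650
  disc 4: 600 = 600
  disc 5: 450 = 450
No arrangement into 4 discs stays within capacity, so 5 is optimal.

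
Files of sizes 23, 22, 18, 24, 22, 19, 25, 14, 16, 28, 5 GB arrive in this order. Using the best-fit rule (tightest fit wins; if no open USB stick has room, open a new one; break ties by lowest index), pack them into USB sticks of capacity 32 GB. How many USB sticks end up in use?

9

  23 → USB stick 1 (new)  [load 23/32]
  22 → USB stick 2 (new)  [load 22/32]
  18 → USB stick 3 (new)  [load 18/32]
  24 → USB stick 4 (new)  [load 24/32]
  22 → USB stick 5 (new)  [load 22/32]
  19 → USB stick 6 (new)  [load 19/32]
  25 → USB stick 7 (new)  [load 25/32]
  14 → USB stick 3  [load 32/32]
  16 → USB stick 8 (new)  [load 16/32]
  28 → USB stick 9 (new)  [load 28/32]
  5 → USB stick 7  [load 30/32]
9 USB sticks opened.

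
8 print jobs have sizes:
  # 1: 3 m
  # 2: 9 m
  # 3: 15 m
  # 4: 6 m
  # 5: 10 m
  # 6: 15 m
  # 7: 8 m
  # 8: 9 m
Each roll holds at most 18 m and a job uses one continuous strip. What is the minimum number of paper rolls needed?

5

Total = 15 + 15 + 10 + 9 + 9 + 8 + 6 + 3 = 75 m.
Lower bound: ⌈75/18⌉ = 5 paper rolls.
A packing using 5 paper rolls:
  roll 1: 15 + 3 = 18
  roll 2: 15 = 15
  roll 3: 10 + 8 = 18
  roll 4: 9 + 9 = 18
  roll 5: 6 = 6
This matches the lower bound, so 5 is optimal.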